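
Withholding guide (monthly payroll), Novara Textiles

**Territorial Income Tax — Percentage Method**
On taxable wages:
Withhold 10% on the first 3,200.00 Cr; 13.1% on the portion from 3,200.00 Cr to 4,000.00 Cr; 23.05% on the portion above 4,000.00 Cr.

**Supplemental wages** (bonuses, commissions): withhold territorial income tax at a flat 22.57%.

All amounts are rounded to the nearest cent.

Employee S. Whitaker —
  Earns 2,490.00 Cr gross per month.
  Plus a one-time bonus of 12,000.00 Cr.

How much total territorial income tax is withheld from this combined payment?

2,957.40 Cr

Territorial Income Tax: taxable = 2,490.00 Cr
  10% × 2,490.00 Cr = 249.00 Cr
Supplemental (22.57% flat on bonus): 22.57% × 12,000.00 Cr = 2,708.40 Cr
Total territorial income tax: 249.00 Cr + 2,708.40 Cr = 2,957.40 Cr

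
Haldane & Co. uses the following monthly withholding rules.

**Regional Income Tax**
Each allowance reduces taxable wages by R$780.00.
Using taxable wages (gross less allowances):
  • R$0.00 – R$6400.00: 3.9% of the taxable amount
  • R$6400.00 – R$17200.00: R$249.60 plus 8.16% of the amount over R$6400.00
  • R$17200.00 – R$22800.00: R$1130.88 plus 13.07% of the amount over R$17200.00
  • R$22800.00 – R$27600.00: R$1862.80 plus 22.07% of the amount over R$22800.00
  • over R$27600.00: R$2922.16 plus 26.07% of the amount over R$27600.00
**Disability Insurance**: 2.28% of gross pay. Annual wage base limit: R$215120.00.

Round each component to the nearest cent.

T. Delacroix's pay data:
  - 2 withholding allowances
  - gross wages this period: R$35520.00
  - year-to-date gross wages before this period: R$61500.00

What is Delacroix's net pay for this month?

Regional Income Tax: taxable = R$35520.00 − 2×R$780.00 = R$33960.00
  R$2922.16 + 26.07% × (R$33960.00 − R$27600.00) = R$2922.16 + 26.07% × R$6360.00 = R$4580.21
Disability Insurance: 2.28% × R$35520.00 = R$809.86
Total withheld: R$4580.21 + R$809.86 = R$5390.07
Net pay: R$35520.00 − R$5390.07 = R$30129.93

R$30129.93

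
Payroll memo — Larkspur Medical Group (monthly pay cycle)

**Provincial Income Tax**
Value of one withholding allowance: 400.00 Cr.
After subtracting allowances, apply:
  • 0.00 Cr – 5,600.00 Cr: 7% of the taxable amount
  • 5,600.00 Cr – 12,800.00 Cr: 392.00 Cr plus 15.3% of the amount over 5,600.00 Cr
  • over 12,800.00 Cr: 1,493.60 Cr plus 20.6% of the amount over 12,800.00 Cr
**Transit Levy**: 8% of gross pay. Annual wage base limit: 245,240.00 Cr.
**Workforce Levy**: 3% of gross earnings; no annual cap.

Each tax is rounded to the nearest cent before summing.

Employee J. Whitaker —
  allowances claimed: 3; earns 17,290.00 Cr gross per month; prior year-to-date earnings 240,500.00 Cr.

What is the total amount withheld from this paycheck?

3,069.24 Cr

Provincial Income Tax: taxable = 17,290.00 Cr − 3×400.00 Cr = 16,090.00 Cr
  1,493.60 Cr + 20.6% × (16,090.00 Cr − 12,800.00 Cr) = 1,493.60 Cr + 20.6% × 3,290.00 Cr = 2,171.34 Cr
Transit Levy: cap 245,240.00 Cr − YTD 240,500.00 Cr = 4,740.00 Cr subject; 8% × 4,740.00 Cr = 379.20 Cr
Workforce Levy: 3% × 17,290.00 Cr = 518.70 Cr
Total: 2,171.34 Cr + 379.20 Cr + 518.70 Cr = 3,069.24 Cr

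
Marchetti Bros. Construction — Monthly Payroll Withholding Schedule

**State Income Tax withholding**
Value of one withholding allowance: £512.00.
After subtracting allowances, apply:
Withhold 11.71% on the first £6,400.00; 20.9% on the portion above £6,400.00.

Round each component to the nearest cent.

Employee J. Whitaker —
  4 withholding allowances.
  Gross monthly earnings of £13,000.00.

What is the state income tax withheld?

£1,700.81

State Income Tax: taxable = £13,000.00 − 4×£512.00 = £10,952.00
  £749.44 + 20.9% × (£10,952.00 − £6,400.00) = £749.44 + 20.9% × £4,552.00 = £1,700.81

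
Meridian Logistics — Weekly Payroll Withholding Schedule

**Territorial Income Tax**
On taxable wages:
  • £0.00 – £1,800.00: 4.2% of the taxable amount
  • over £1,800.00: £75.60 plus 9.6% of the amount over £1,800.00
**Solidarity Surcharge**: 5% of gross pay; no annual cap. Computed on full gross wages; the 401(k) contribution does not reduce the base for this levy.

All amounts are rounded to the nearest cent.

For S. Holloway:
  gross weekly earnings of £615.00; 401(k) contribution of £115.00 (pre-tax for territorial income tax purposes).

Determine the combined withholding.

£51.75

Territorial Income Tax: taxable = £615.00 − £115.00 = £500.00
  4.2% × £500.00 = £21.00
Solidarity Surcharge: 5% × £615.00 = £30.75
Total: £21.00 + £30.75 = £51.75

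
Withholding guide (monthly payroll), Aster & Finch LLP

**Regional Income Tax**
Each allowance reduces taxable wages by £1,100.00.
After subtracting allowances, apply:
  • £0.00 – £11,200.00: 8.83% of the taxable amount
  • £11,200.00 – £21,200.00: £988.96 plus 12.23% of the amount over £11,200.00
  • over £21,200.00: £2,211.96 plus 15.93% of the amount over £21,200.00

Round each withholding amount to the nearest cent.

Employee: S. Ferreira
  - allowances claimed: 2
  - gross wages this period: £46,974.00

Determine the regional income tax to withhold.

Regional Income Tax: taxable = £46,974.00 − 2×£1,100.00 = £44,774.00
  £2,211.96 + 15.93% × (£44,774.00 − £21,200.00) = £2,211.96 + 15.93% × £23,574.00 = £5,967.30

£5,967.30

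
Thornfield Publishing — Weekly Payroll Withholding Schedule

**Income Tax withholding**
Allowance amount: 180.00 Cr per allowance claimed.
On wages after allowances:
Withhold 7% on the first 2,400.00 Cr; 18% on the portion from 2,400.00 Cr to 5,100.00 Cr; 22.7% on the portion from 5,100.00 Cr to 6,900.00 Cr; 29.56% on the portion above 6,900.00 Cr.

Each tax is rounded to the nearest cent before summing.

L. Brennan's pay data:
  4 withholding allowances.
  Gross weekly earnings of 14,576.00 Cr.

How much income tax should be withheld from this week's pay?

Income Tax: taxable = 14,576.00 Cr − 4×180.00 Cr = 13,856.00 Cr
  1,062.60 Cr + 29.56% × (13,856.00 Cr − 6,900.00 Cr) = 1,062.60 Cr + 29.56% × 6,956.00 Cr = 3,118.79 Cr

3,118.79 Cr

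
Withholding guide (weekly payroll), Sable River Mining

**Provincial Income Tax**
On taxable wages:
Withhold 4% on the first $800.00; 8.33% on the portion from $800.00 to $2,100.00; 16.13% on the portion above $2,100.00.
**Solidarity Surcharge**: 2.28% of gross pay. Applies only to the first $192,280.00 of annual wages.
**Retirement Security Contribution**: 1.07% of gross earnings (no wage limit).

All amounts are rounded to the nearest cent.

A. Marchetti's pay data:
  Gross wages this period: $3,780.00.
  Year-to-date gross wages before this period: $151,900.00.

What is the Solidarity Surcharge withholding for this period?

$86.18

Solidarity Surcharge: 2.28% × $3,780.00 = $86.18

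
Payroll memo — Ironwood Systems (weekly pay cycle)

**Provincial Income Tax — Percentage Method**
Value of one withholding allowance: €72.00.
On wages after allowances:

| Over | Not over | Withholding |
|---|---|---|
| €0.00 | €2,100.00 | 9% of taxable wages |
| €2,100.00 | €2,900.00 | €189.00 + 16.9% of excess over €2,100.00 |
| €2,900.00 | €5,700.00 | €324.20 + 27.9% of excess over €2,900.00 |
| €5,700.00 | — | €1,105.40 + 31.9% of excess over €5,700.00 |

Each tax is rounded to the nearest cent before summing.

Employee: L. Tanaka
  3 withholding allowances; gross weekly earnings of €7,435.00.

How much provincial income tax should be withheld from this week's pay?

Provincial Income Tax: taxable = €7,435.00 − 3×€72.00 = €7,219.00
  €1,105.40 + 31.9% × (€7,219.00 − €5,700.00) = €1,105.40 + 31.9% × €1,519.00 = €1,589.96

€1,589.96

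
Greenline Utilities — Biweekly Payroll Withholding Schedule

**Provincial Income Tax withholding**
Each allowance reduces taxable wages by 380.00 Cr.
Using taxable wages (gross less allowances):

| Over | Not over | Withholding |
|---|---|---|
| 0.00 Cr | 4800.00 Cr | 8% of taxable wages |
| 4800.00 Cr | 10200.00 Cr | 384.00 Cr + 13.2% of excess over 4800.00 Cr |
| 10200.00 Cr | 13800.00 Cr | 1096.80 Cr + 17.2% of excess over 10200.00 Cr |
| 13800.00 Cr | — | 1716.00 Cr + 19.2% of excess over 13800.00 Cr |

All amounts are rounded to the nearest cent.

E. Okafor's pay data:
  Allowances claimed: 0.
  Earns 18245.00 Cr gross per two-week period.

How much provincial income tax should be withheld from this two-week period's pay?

2569.44 Cr

Provincial Income Tax: taxable = 18245.00 Cr
  1716.00 Cr + 19.2% × (18245.00 Cr − 13800.00 Cr) = 1716.00 Cr + 19.2% × 4445.00 Cr = 2569.44 Cr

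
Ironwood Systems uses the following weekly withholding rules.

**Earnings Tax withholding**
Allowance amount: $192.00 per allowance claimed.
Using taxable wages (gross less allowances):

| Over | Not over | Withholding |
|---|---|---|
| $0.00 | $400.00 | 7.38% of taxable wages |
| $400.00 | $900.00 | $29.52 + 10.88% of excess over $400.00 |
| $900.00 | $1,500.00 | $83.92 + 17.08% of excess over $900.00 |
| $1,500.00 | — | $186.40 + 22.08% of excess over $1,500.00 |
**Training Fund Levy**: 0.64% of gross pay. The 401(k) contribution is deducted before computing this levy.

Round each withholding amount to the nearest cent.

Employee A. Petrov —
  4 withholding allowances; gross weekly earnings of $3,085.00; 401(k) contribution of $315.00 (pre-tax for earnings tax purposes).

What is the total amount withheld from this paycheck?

$314.97

Earnings Tax: taxable = $3,085.00 − $315.00 − 4×$192.00 = $2,002.00
  $186.40 + 22.08% × ($2,002.00 − $1,500.00) = $186.40 + 22.08% × $502.00 = $297.24
Training Fund Levy: 0.64% × $2,770.00 = $17.73
Total: $297.24 + $17.73 = $314.97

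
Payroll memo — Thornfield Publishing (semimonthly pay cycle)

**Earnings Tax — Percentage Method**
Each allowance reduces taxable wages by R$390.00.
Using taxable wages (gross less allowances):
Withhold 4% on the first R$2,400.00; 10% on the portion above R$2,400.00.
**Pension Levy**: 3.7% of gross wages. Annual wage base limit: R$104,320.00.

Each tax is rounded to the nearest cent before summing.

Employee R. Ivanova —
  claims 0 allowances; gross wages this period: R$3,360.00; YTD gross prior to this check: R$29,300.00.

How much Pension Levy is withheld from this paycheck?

Pension Levy: 3.7% × R$3,360.00 = R$124.32

R$124.32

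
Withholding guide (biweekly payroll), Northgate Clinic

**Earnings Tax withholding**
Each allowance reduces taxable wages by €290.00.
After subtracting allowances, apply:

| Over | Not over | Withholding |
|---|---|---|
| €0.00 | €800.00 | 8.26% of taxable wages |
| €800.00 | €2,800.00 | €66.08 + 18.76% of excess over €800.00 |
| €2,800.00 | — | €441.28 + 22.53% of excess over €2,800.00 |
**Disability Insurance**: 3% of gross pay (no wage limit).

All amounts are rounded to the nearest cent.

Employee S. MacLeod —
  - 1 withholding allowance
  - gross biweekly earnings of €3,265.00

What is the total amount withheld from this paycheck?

Earnings Tax: taxable = €3,265.00 − 1×€290.00 = €2,975.00
  €441.28 + 22.53% × (€2,975.00 − €2,800.00) = €441.28 + 22.53% × €175.00 = €480.71
Disability Insurance: 3% × €3,265.00 = €97.95
Total: €480.71 + €97.95 = €578.66

€578.66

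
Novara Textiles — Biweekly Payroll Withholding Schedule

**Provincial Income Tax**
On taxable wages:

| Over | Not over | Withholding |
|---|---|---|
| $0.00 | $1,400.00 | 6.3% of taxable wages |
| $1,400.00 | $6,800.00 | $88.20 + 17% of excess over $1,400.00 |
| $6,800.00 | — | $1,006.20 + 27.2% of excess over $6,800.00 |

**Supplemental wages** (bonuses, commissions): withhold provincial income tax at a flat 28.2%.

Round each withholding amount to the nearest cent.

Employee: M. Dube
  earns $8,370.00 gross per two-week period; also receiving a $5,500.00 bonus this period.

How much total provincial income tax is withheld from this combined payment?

$2,984.24

Provincial Income Tax: taxable = $8,370.00
  $1,006.20 + 27.2% × ($8,370.00 − $6,800.00) = $1,006.20 + 27.2% × $1,570.00 = $1,433.24
Supplemental (28.2% flat on bonus): 28.2% × $5,500.00 = $1,551.00
Total provincial income tax: $1,433.24 + $1,551.00 = $2,984.24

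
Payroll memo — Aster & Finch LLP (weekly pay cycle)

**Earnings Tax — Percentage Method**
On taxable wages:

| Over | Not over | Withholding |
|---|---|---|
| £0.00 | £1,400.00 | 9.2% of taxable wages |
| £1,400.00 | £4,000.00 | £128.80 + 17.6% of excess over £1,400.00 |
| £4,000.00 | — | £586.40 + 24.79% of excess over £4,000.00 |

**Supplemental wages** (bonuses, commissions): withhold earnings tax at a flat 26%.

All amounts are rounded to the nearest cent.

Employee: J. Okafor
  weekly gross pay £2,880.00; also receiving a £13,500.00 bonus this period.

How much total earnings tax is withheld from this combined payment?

£3,899.28

Earnings Tax: taxable = £2,880.00
  £128.80 + 17.6% × (£2,880.00 − £1,400.00) = £128.80 + 17.6% × £1,480.00 = £389.28
Supplemental (26% flat on bonus): 26% × £13,500.00 = £3,510.00
Total earnings tax: £389.28 + £3,510.00 = £3,899.28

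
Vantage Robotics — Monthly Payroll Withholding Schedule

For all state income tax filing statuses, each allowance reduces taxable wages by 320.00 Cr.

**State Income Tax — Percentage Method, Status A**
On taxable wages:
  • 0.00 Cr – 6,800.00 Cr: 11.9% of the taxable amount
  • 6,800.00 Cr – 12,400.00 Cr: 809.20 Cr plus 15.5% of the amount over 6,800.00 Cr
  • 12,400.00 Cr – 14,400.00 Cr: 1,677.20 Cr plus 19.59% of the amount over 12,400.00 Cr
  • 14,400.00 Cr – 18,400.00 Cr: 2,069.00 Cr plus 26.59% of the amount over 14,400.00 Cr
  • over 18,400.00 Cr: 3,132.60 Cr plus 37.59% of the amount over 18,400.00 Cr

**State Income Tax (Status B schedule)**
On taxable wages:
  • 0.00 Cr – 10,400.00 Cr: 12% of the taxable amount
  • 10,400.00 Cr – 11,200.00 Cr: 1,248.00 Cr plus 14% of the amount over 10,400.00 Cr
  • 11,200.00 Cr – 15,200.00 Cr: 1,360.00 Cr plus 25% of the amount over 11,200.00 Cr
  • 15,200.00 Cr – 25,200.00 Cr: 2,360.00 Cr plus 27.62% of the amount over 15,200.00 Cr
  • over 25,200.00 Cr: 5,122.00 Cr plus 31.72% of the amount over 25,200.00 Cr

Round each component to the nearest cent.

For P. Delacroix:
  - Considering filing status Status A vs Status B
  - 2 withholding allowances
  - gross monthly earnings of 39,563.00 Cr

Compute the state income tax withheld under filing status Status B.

State Income Tax (Status B): taxable = 39,563.00 Cr − 2×320.00 Cr = 38,923.00 Cr
  5,122.00 Cr + 31.72% × (38,923.00 Cr − 25,200.00 Cr) = 5,122.00 Cr + 31.72% × 13,723.00 Cr = 9,474.94 Cr

9,474.94 Cr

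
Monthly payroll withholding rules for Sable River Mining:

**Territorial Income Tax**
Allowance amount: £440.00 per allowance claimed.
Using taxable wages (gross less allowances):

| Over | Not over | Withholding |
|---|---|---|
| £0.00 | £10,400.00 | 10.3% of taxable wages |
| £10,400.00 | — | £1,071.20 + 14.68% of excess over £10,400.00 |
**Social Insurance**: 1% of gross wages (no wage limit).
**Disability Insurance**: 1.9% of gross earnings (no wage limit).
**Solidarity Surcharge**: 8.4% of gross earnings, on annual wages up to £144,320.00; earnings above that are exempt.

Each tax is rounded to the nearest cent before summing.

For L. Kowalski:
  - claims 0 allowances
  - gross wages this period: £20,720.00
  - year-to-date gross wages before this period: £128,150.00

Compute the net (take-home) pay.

Territorial Income Tax: taxable = £20,720.00
  £1,071.20 + 14.68% × (£20,720.00 − £10,400.00) = £1,071.20 + 14.68% × £10,320.00 = £2,586.18
Social Insurance: 1% × £20,720.00 = £207.20
Disability Insurance: 1.9% × £20,720.00 = £393.68
Solidarity Surcharge: cap £144,320.00 − YTD £128,150.00 = £16,170.00 subject; 8.4% × £16,170.00 = £1,358.28
Total withheld: £2,586.18 + £207.20 + £393.68 + £1,358.28 = £4,545.34
Net pay: £20,720.00 − £4,545.34 = £16,174.66

£16,174.66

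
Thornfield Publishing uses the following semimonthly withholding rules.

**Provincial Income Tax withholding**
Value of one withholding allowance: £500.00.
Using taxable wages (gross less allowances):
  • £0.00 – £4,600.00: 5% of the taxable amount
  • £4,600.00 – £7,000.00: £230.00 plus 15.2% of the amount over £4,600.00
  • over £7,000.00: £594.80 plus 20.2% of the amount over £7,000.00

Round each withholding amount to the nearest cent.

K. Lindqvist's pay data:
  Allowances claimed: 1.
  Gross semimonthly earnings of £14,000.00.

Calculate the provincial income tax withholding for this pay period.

Provincial Income Tax: taxable = £14,000.00 − 1×£500.00 = £13,500.00
  £594.80 + 20.2% × (£13,500.00 − £7,000.00) = £594.80 + 20.2% × £6,500.00 = £1,907.80

£1,907.80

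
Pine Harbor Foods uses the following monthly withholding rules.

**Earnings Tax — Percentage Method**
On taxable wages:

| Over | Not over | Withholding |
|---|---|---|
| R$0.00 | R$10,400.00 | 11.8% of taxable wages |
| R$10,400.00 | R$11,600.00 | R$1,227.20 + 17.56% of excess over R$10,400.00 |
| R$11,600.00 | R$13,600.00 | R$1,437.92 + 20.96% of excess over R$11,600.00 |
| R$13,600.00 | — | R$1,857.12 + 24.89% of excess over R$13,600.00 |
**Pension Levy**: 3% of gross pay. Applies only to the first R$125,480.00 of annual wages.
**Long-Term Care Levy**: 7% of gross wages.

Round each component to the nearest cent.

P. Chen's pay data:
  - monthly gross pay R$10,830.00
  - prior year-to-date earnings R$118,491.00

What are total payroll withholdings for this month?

Earnings Tax: taxable = R$10,830.00
  R$1,227.20 + 17.56% × (R$10,830.00 − R$10,400.00) = R$1,227.20 + 17.56% × R$430.00 = R$1,302.71
Pension Levy: cap R$125,480.00 − YTD R$118,491.00 = R$6,989.00 subject; 3% × R$6,989.00 = R$209.67
Long-Term Care Levy: 7% × R$10,830.00 = R$758.10
Total: R$1,302.71 + R$209.67 + R$758.10 = R$2,270.48

R$2,270.48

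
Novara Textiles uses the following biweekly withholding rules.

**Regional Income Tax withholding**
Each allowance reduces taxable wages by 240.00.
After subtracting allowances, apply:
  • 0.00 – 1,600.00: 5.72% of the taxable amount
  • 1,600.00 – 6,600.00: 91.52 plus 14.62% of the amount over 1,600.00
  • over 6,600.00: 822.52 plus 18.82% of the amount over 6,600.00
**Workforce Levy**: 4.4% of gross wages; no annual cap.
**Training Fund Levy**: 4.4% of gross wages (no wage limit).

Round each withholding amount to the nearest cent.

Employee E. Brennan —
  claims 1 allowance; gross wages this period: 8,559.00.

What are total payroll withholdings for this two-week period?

Regional Income Tax: taxable = 8,559.00 − 1×240.00 = 8,319.00
  822.52 + 18.82% × (8,319.00 − 6,600.00) = 822.52 + 18.82% × 1,719.00 = 1,146.04
Workforce Levy: 4.4% × 8,559.00 = 376.60
Training Fund Levy: 4.4% × 8,559.00 = 376.60
Total: 1,146.04 + 376.60 + 376.60 = 1,899.24

1,899.24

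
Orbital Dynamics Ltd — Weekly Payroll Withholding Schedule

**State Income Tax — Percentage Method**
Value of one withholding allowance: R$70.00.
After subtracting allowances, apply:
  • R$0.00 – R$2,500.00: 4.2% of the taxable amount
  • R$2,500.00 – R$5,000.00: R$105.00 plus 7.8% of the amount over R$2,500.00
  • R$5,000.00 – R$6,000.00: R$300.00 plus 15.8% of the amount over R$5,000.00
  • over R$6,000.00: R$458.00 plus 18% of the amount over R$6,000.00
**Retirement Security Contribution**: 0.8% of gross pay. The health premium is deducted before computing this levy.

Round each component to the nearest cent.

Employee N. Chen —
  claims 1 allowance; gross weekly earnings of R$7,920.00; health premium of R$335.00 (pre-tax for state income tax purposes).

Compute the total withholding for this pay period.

R$791.38

State Income Tax: taxable = R$7,920.00 − R$335.00 − 1×R$70.00 = R$7,515.00
  R$458.00 + 18% × (R$7,515.00 − R$6,000.00) = R$458.00 + 18% × R$1,515.00 = R$730.70
Retirement Security Contribution: 0.8% × R$7,585.00 = R$60.68
Total: R$730.70 + R$60.68 = R$791.38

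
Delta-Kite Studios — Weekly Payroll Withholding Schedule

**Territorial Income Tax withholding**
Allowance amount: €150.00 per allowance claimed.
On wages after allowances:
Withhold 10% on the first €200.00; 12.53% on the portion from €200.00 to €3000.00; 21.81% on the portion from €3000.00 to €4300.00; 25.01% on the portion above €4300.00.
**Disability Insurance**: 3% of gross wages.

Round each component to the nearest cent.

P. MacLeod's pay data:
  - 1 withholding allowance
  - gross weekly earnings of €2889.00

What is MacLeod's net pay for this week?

Territorial Income Tax: taxable = €2889.00 − 1×€150.00 = €2739.00
  €20.00 + 12.53% × (€2739.00 − €200.00) = €20.00 + 12.53% × €2539.00 = €338.14
Disability Insurance: 3% × €2889.00 = €86.67
Total withheld: €338.14 + €86.67 = €424.81
Net pay: €2889.00 − €424.81 = €2464.19

€2464.19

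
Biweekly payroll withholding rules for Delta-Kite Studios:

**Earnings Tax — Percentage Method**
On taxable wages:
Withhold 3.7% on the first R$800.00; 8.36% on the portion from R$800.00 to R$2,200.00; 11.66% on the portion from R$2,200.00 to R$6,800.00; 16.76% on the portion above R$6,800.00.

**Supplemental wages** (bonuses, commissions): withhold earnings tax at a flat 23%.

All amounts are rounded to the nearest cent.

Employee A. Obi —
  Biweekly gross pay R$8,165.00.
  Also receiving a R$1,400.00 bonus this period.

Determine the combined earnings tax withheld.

R$1,233.77

Earnings Tax: taxable = R$8,165.00
  R$683.00 + 16.76% × (R$8,165.00 − R$6,800.00) = R$683.00 + 16.76% × R$1,365.00 = R$911.77
Supplemental (23% flat on bonus): 23% × R$1,400.00 = R$322.00
Total earnings tax: R$911.77 + R$322.00 = R$1,233.77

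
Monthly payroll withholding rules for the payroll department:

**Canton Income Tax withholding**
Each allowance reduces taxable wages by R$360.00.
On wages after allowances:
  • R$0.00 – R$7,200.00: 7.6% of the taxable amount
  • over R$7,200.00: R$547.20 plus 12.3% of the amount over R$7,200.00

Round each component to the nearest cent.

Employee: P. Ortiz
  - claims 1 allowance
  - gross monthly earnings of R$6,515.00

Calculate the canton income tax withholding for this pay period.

R$467.78

Canton Income Tax: taxable = R$6,515.00 − 1×R$360.00 = R$6,155.00
  7.6% × R$6,155.00 = R$467.78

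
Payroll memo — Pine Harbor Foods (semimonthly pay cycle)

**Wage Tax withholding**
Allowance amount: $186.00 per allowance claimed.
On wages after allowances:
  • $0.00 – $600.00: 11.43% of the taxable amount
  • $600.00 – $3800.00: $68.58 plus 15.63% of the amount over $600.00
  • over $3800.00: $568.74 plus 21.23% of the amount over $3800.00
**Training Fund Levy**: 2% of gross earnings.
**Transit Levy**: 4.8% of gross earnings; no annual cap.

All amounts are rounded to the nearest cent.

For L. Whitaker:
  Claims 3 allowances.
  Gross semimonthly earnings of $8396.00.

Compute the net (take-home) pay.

Wage Tax: taxable = $8396.00 − 3×$186.00 = $7838.00
  $568.74 + 21.23% × ($7838.00 − $3800.00) = $568.74 + 21.23% × $4038.00 = $1426.01
Training Fund Levy: 2% × $8396.00 = $167.92
Transit Levy: 4.8% × $8396.00 = $403.01
Total withheld: $1426.01 + $167.92 + $403.01 = $1996.94
Net pay: $8396.00 − $1996.94 = $6399.06

$6399.06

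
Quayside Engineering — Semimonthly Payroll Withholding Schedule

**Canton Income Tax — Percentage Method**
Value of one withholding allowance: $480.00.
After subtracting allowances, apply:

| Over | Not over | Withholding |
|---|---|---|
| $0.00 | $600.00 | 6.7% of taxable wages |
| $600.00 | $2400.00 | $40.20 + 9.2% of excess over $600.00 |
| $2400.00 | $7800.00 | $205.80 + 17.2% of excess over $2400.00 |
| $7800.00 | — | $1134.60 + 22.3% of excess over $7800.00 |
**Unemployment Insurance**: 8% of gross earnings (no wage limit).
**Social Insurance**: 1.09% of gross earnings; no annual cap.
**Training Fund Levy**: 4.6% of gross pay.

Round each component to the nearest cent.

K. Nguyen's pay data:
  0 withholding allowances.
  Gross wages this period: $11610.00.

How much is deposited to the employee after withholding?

$8036.36

Canton Income Tax: taxable = $11610.00
  $1134.60 + 22.3% × ($11610.00 − $7800.00) = $1134.60 + 22.3% × $3810.00 = $1984.23
Unemployment Insurance: 8% × $11610.00 = $928.80
Social Insurance: 1.09% × $11610.00 = $126.55
Training Fund Levy: 4.6% × $11610.00 = $534.06
Total withheld: $1984.23 + $928.80 + $126.55 + $534.06 = $3573.64
Net pay: $11610.00 − $3573.64 = $8036.36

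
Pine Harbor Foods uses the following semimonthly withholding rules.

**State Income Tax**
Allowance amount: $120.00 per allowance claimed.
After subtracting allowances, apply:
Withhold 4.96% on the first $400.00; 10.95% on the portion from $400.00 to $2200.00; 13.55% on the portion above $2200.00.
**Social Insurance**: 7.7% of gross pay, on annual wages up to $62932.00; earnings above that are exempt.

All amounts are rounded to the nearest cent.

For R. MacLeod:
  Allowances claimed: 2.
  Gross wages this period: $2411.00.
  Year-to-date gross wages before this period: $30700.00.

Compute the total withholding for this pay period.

State Income Tax: taxable = $2411.00 − 2×$120.00 = $2171.00
  $19.84 + 10.95% × ($2171.00 − $400.00) = $19.84 + 10.95% × $1771.00 = $213.76
Social Insurance: 7.7% × $2411.00 = $185.65
Total: $213.76 + $185.65 = $399.41

$399.41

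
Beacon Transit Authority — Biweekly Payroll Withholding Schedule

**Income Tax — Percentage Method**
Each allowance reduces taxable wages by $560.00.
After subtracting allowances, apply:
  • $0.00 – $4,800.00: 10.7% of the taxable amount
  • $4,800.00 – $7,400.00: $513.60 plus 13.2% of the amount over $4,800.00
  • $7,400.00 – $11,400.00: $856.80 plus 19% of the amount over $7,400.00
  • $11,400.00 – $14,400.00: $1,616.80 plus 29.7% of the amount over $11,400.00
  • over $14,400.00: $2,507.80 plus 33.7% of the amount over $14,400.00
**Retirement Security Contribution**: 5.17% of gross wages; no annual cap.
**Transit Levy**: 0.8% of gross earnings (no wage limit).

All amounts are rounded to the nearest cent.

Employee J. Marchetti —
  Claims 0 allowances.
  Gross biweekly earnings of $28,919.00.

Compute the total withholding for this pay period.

$9,127.16

Income Tax: taxable = $28,919.00
  $2,507.80 + 33.7% × ($28,919.00 − $14,400.00) = $2,507.80 + 33.7% × $14,519.00 = $7,400.70
Retirement Security Contribution: 5.17% × $28,919.00 = $1,495.11
Transit Levy: 0.8% × $28,919.00 = $231.35
Total: $7,400.70 + $1,495.11 + $231.35 = $9,127.16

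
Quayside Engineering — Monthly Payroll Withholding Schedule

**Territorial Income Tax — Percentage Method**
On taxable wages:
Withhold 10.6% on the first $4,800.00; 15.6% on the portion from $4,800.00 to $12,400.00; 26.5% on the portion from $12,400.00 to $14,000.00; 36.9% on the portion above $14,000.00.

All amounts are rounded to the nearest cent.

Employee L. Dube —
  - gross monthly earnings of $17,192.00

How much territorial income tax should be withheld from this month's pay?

$3,296.25

Territorial Income Tax: taxable = $17,192.00
  $2,118.40 + 36.9% × ($17,192.00 − $14,000.00) = $2,118.40 + 36.9% × $3,192.00 = $3,296.25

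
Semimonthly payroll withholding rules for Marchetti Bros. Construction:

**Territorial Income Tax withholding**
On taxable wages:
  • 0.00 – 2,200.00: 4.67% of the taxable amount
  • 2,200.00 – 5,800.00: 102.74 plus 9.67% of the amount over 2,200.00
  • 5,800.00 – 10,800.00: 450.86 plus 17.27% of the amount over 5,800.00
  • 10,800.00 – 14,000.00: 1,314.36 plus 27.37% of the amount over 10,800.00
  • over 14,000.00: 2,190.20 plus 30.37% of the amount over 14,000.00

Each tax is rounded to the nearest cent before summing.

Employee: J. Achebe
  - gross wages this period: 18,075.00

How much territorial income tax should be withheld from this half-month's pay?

Territorial Income Tax: taxable = 18,075.00
  2,190.20 + 30.37% × (18,075.00 − 14,000.00) = 2,190.20 + 30.37% × 4,075.00 = 3,427.78

3,427.78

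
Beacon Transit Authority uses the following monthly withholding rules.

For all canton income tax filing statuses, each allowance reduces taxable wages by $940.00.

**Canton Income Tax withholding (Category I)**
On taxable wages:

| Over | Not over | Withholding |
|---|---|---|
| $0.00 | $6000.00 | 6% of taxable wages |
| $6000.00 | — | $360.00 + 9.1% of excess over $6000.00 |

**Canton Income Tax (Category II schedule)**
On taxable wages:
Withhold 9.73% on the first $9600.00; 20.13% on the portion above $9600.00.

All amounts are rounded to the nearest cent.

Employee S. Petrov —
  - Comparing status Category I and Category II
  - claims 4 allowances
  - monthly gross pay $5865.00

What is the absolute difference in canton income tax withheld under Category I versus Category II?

$78.52

Canton Income Tax (Category I): taxable = $5865.00 − 4×$940.00 = $2105.00
  6% × $2105.00 = $126.30
Canton Income Tax (Category II): taxable = $5865.00 − 4×$940.00 = $2105.00
  9.73% × $2105.00 = $204.82
Difference: |$126.30 − $204.82| = $78.52 (higher under Category II)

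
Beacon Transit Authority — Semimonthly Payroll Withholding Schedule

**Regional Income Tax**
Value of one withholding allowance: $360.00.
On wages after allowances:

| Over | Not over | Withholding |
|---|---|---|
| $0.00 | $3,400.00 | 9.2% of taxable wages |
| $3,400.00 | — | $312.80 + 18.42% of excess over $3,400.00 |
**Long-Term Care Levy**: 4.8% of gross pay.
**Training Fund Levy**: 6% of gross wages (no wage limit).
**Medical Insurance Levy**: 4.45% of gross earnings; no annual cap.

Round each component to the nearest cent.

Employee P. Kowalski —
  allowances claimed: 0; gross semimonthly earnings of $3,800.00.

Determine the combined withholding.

$965.98

Regional Income Tax: taxable = $3,800.00
  $312.80 + 18.42% × ($3,800.00 − $3,400.00) = $312.80 + 18.42% × $400.00 = $386.48
Long-Term Care Levy: 4.8% × $3,800.00 = $182.40
Training Fund Levy: 6% × $3,800.00 = $228.00
Medical Insurance Levy: 4.45% × $3,800.00 = $169.10
Total: $386.48 + $182.40 + $228.00 + $169.10 = $965.98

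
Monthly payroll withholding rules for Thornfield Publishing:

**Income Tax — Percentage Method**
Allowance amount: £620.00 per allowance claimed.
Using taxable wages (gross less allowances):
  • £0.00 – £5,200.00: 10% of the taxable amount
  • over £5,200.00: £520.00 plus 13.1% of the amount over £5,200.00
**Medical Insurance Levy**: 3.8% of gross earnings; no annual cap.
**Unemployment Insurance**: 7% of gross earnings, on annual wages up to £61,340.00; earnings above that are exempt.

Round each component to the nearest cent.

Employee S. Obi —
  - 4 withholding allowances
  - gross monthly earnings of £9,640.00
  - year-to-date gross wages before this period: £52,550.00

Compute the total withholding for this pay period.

Income Tax: taxable = £9,640.00 − 4×£620.00 = £7,160.00
  £520.00 + 13.1% × (£7,160.00 − £5,200.00) = £520.00 + 13.1% × £1,960.00 = £776.76
Medical Insurance Levy: 3.8% × £9,640.00 = £366.32
Unemployment Insurance: cap £61,340.00 − YTD £52,550.00 = £8,790.00 subject; 7% × £8,790.00 = £615.30
Total: £776.76 + £366.32 + £615.30 = £1,758.38

£1,758.38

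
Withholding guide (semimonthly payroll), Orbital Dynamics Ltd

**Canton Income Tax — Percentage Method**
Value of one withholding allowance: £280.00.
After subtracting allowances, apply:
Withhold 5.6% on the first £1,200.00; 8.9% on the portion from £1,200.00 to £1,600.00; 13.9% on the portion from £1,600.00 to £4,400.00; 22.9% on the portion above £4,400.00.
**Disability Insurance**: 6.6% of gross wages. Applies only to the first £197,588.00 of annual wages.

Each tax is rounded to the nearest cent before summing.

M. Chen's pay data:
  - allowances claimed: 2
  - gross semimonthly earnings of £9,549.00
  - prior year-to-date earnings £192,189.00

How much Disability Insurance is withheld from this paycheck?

£356.33

Disability Insurance: cap £197,588.00 − YTD £192,189.00 = £5,399.00 subject; 6.6% × £5,399.00 = £356.33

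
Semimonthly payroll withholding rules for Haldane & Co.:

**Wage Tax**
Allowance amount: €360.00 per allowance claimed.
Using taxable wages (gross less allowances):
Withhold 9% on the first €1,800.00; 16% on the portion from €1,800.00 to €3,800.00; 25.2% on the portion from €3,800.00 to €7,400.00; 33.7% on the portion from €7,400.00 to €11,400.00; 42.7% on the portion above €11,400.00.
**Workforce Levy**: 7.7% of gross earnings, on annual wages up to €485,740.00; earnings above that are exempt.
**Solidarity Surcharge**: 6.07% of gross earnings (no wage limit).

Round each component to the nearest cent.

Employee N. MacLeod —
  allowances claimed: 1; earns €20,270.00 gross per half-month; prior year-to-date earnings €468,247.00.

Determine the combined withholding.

€8,948.32

Wage Tax: taxable = €20,270.00 − 1×€360.00 = €19,910.00
  €2,737.20 + 42.7% × (€19,910.00 − €11,400.00) = €2,737.20 + 42.7% × €8,510.00 = €6,370.97
Workforce Levy: cap €485,740.00 − YTD €468,247.00 = €17,493.00 subject; 7.7% × €17,493.00 = €1,346.96
Solidarity Surcharge: 6.07% × €20,270.00 = €1,230.39
Total: €6,370.97 + €1,346.96 + €1,230.39 = €8,948.32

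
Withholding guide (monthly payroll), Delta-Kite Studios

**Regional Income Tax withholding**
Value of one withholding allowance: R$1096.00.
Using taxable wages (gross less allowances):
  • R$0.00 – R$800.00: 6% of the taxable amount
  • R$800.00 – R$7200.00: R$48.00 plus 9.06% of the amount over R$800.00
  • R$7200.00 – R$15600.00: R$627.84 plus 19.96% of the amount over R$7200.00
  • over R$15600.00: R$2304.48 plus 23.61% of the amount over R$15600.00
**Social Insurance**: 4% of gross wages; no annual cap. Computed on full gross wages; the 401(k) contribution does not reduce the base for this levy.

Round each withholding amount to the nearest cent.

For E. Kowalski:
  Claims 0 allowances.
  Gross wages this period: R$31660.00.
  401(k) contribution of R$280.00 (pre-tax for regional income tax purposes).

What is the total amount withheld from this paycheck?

Regional Income Tax: taxable = R$31660.00 − R$280.00 = R$31380.00
  R$2304.48 + 23.61% × (R$31380.00 − R$15600.00) = R$2304.48 + 23.61% × R$15780.00 = R$6030.14
Social Insurance: 4% × R$31660.00 = R$1266.40
Total: R$6030.14 + R$1266.40 = R$7296.54

R$7296.54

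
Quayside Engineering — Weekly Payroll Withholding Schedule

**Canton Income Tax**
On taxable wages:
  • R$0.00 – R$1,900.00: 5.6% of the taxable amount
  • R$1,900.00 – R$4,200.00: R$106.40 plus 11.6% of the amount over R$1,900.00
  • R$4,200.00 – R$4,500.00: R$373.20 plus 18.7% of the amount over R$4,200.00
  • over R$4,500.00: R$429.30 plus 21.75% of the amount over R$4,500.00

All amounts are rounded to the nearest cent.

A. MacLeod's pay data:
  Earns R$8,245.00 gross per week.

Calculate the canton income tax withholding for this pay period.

R$1,243.84

Canton Income Tax: taxable = R$8,245.00
  R$429.30 + 21.75% × (R$8,245.00 − R$4,500.00) = R$429.30 + 21.75% × R$3,745.00 = R$1,243.84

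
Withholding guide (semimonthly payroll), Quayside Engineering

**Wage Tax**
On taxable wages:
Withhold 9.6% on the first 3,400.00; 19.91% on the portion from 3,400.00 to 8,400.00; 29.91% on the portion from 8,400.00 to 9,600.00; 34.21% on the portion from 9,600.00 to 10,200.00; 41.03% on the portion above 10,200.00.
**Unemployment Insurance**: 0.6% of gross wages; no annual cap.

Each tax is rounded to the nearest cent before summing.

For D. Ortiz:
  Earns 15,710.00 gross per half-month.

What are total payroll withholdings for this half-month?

Wage Tax: taxable = 15,710.00
  1,886.08 + 41.03% × (15,710.00 − 10,200.00) = 1,886.08 + 41.03% × 5,510.00 = 4,146.83
Unemployment Insurance: 0.6% × 15,710.00 = 94.26
Total: 4,146.83 + 94.26 = 4,241.09

4,241.09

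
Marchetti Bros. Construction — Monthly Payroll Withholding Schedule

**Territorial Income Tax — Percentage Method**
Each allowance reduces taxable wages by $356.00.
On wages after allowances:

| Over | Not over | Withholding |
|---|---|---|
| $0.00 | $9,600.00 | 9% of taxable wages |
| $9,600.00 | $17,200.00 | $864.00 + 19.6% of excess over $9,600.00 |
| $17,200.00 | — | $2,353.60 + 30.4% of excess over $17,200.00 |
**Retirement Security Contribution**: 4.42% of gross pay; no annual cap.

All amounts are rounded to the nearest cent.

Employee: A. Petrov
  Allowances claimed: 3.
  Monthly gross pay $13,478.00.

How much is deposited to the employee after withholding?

Territorial Income Tax: taxable = $13,478.00 − 3×$356.00 = $12,410.00
  $864.00 + 19.6% × ($12,410.00 − $9,600.00) = $864.00 + 19.6% × $2,810.00 = $1,414.76
Retirement Security Contribution: 4.42% × $13,478.00 = $595.73
Total withheld: $1,414.76 + $595.73 = $2,010.49
Net pay: $13,478.00 − $2,010.49 = $11,467.51

$11,467.51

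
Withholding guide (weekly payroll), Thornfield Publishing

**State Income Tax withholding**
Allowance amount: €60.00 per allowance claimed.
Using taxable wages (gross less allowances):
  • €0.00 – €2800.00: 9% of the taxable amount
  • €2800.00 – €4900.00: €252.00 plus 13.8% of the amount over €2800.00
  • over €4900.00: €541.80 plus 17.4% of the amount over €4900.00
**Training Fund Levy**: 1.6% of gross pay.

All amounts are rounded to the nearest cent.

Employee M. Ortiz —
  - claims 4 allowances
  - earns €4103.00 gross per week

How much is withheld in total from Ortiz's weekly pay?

€464.34

State Income Tax: taxable = €4103.00 − 4×€60.00 = €3863.00
  €252.00 + 13.8% × (€3863.00 − €2800.00) = €252.00 + 13.8% × €1063.00 = €398.69
Training Fund Levy: 1.6% × €4103.00 = €65.65
Total: €398.69 + €65.65 = €464.34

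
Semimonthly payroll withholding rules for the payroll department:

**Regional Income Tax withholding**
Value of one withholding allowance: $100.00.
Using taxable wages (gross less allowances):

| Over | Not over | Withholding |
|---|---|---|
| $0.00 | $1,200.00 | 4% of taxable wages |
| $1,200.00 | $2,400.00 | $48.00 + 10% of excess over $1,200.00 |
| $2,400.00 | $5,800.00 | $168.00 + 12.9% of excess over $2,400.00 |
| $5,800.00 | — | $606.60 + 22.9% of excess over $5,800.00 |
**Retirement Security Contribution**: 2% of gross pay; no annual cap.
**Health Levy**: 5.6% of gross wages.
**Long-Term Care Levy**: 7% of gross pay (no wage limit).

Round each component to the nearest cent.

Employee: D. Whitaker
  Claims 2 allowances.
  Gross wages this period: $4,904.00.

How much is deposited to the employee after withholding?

Regional Income Tax: taxable = $4,904.00 − 2×$100.00 = $4,704.00
  $168.00 + 12.9% × ($4,704.00 − $2,400.00) = $168.00 + 12.9% × $2,304.00 = $465.22
Retirement Security Contribution: 2% × $4,904.00 = $98.08
Health Levy: 5.6% × $4,904.00 = $274.62
Long-Term Care Levy: 7% × $4,904.00 = $343.28
Total withheld: $465.22 + $98.08 + $274.62 + $343.28 = $1,181.20
Net pay: $4,904.00 − $1,181.20 = $3,722.80

$3,722.80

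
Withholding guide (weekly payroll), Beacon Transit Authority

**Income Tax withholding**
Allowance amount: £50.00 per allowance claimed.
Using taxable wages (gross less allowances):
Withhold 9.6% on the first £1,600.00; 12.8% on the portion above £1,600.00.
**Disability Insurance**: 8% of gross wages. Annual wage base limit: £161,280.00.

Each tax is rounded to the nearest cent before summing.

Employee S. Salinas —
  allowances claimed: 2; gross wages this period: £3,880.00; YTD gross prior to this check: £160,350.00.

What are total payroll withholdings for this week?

Income Tax: taxable = £3,880.00 − 2×£50.00 = £3,780.00
  £153.60 + 12.8% × (£3,780.00 − £1,600.00) = £153.60 + 12.8% × £2,180.00 = £432.64
Disability Insurance: cap £161,280.00 − YTD £160,350.00 = £930.00 subject; 8% × £930.00 = £74.40
Total: £432.64 + £74.40 = £507.04

£507.04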